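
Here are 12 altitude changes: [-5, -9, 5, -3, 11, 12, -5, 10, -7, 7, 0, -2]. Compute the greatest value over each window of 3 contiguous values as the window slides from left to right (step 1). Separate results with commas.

-5 -9 5 → max 5
-9 5 -3 → max 5
5 -3 11 → max 11
-3 11 12 → max 12
11 12 -5 → max 12
12 -5 10 → max 12
-5 10 -7 → max 10
10 -7 7 → max 10
-7 7 0 → max 7
7 0 -2 → max 7

5, 5, 11, 12, 12, 12, 10, 10, 7, 7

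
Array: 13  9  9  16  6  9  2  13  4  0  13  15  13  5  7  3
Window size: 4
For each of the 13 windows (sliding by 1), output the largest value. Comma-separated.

13 9 9 16 → max 16
9 9 16 6 → max 16
9 16 6 9 → max 16
16 6 9 2 → max 16
6 9 2 13 → max 13
9 2 13 4 → max 13
2 13 4 0 → max 13
13 4 0 13 → max 13
4 0 13 15 → max 15
0 13 15 13 → max 15
13 15 13 5 → max 15
15 13 5 7 → max 15
13 5 7 3 → max 13

16, 16, 16, 16, 13, 13, 13, 13, 15, 15, 15, 15, 13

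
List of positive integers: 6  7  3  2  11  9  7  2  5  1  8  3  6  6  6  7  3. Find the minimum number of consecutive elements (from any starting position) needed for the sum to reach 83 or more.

15

add 6: running sum 6 < 83
add 7: running sum 13 < 83
add 3: running sum 16 < 83
add 2: running sum 18 < 83
add 11: running sum 29 < 83
add 9: running sum 38 < 83
add 7: running sum 45 < 83
add 2: running sum 47 < 83
add 5: running sum 52 < 83
add 1: running sum 53 < 83
add 8: running sum 61 < 83
add 3: running sum 64 < 83
add 6: running sum 70 < 83
add 6: running sum 76 < 83
add 6: running sum 82 < 83
add 7: shortest ending here [7, 3, 2, 11, 9, 7, 2, 5, 1, 8, 3, 6, 6, 6, 7] sum 83, len 15
add 3: shortest ending here [7, 3, 2, 11, 9, 7, 2, 5, 1, 8, 3, 6, 6, 6, 7, 3] sum 86, len 16
Shortest qualifying length: 15.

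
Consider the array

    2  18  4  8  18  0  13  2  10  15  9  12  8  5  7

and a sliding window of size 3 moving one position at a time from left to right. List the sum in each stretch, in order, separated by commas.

[2, 18, 4] → sum 24
[18, 4, 8] → sum 30
[4, 8, 18] → sum 30
[8, 18, 0] → sum 26
[18, 0, 13] → sum 31
[0, 13, 2] → sum 15
[13, 2, 10] → sum 25
[2, 10, 15] → sum 27
[10, 15, 9] → sum 34
[15, 9, 12] → sum 36
[9, 12, 8] → sum 29
[12, 8, 5] → sum 25
[8, 5, 7] → sum 20

24, 30, 30, 26, 31, 15, 25, 27, 34, 36, 29, 25, 20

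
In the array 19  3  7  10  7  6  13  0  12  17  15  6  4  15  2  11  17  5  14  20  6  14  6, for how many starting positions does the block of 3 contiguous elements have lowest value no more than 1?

(19, 3, 7) → min 3
(3, 7, 10) → min 3
(7, 10, 7) → min 7
(10, 7, 6) → min 6
(7, 6, 13) → min 6
(6, 13, 0) → min 0  ≤ 1 ✓
(13, 0, 12) → min 0  ≤ 1 ✓
(0, 12, 17) → min 0  ≤ 1 ✓
(12, 17, 15) → min 12
(17, 15, 6) → min 6
(15, 6, 4) → min 4
(6, 4, 15) → min 4
(4, 15, 2) → min 2
(15, 2, 11) → min 2
(2, 11, 17) → min 2
(11, 17, 5) → min 5
(17, 5, 14) → min 5
(5, 14, 20) → min 5
(14, 20, 6) → min 6
(20, 6, 14) → min 6
(6, 14, 6) → min 6
3 windows satisfy the condition.

3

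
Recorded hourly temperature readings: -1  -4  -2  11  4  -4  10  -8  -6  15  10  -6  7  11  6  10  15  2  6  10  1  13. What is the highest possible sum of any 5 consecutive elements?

Each size-5 window and its sum:
-1 -4 -2 11 4 → sum 8
-4 -2 11 4 -4 → sum 5
-2 11 4 -4 10 → sum 19
11 4 -4 10 -8 → sum 13
4 -4 10 -8 -6 → sum -4
-4 10 -8 -6 15 → sum 7
10 -8 -6 15 10 → sum 21
-8 -6 15 10 -6 → sum 5
-6 15 10 -6 7 → sum 20
15 10 -6 7 11 → sum 37
10 -6 7 11 6 → sum 28
-6 7 11 6 10 → sum 28
7 11 6 10 15 → sum 49
11 6 10 15 2 → sum 44
6 10 15 2 6 → sum 39
10 15 2 6 10 → sum 43
15 2 6 10 1 → sum 34
2 6 10 1 13 → sum 32
Highest of these is 49.

49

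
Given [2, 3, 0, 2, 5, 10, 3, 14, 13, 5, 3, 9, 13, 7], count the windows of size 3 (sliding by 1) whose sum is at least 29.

3

2 3 0 → sum 5
3 0 2 → sum 5
0 2 5 → sum 7
2 5 10 → sum 17
5 10 3 → sum 18
10 3 14 → sum 27
3 14 13 → sum 30  ≥ 29 ✓
14 13 5 → sum 32  ≥ 29 ✓
13 5 3 → sum 21
5 3 9 → sum 17
3 9 13 → sum 25
9 13 7 → sum 29  ≥ 29 ✓
3 windows satisfy the condition.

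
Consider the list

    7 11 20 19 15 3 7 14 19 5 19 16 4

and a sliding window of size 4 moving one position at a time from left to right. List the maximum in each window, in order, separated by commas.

20, 20, 20, 19, 15, 19, 19, 19, 19, 19

Sliding a size-4 window across the 13 values:
7 11 20 19 → max 20
11 20 19 15 → max 20
20 19 15 3 → max 20
19 15 3 7 → max 19
15 3 7 14 → max 15
3 7 14 19 → max 19
7 14 19 5 → max 19
14 19 5 19 → max 19
19 5 19 16 → max 19
5 19 16 4 → max 19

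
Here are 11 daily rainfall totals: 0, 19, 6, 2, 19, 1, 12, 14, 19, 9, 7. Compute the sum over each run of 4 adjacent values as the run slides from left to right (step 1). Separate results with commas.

27, 46, 28, 34, 46, 46, 54, 49

Sliding a size-4 window across the 11 values:
(0, 19, 6, 2) → sum 27
(19, 6, 2, 19) → sum 46
(6, 2, 19, 1) → sum 28
(2, 19, 1, 12) → sum 34
(19, 1, 12, 14) → sum 46
(1, 12, 14, 19) → sum 46
(12, 14, 19, 9) → sum 54
(14, 19, 9, 7) → sum 49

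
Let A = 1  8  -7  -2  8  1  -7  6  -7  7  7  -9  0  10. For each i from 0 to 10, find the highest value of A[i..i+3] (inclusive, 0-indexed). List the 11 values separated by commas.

[1, 8, -7, -2] → max 8
[8, -7, -2, 8] → max 8
[-7, -2, 8, 1] → max 8
[-2, 8, 1, -7] → max 8
[8, 1, -7, 6] → max 8
[1, -7, 6, -7] → max 6
[-7, 6, -7, 7] → max 7
[6, -7, 7, 7] → max 7
[-7, 7, 7, -9] → max 7
[7, 7, -9, 0] → max 7
[7, -9, 0, 10] → max 10

8, 8, 8, 8, 8, 6, 7, 7, 7, 7, 10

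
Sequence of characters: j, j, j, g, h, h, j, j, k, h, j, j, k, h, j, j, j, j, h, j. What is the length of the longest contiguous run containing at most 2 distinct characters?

7

add j: window [j] (1 distinct), len 1
add j: window [j, j] (1 distinct), len 2
add j: window [j, j, j] (1 distinct), len 3
add g: window [j, j, j, g] (2 distinct), len 4
add h: window [g, h] (2 distinct), len 2
add h: window [g, h, h] (2 distinct), len 3
add j: window [h, h, j] (2 distinct), len 3
add j: window [h, h, j, j] (2 distinct), len 4
add k: window [j, j, k] (2 distinct), len 3
add h: window [k, h] (2 distinct), len 2
add j: window [h, j] (2 distinct), len 2
add j: window [h, j, j] (2 distinct), len 3
add k: window [j, j, k] (2 distinct), len 3
add h: window [k, h] (2 distinct), len 2
add j: window [h, j] (2 distinct), len 2
add j: window [h, j, j] (2 distinct), len 3
add j: window [h, j, j, j] (2 distinct), len 4
add j: window [h, j, j, j, j] (2 distinct), len 5
add h: window [h, j, j, j, j, h] (2 distinct), len 6
add j: window [h, j, j, j, j, h, j] (2 distinct), len 7
Longest length with ≤2 distinct: 7.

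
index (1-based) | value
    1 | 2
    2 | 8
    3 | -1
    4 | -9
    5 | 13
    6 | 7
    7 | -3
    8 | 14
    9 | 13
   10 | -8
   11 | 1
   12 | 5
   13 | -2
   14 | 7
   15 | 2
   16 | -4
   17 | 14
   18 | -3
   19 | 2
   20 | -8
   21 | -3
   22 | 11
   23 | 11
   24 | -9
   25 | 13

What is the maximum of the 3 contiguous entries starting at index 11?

Elements at indices 11..13: 1, 5, -2
max(1, 5, -2) = 5

5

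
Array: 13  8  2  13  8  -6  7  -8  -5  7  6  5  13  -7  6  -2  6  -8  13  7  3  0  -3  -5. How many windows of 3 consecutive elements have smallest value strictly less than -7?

(13, 8, 2) → min 2
(8, 2, 13) → min 2
(2, 13, 8) → min 2
(13, 8, -6) → min -6
(8, -6, 7) → min -6
(-6, 7, -8) → min -8  < -7 ✓
(7, -8, -5) → min -8  < -7 ✓
(-8, -5, 7) → min -8  < -7 ✓
(-5, 7, 6) → min -5
(7, 6, 5) → min 5
(6, 5, 13) → min 5
(5, 13, -7) → min -7
(13, -7, 6) → min -7
(-7, 6, -2) → min -7
(6, -2, 6) → min -2
(-2, 6, -8) → min -8  < -7 ✓
(6, -8, 13) → min -8  < -7 ✓
(-8, 13, 7) → min -8  < -7 ✓
(13, 7, 3) → min 3
(7, 3, 0) → min 0
(3, 0, -3) → min -3
(0, -3, -5) → min -5
6 windows satisfy the condition.

6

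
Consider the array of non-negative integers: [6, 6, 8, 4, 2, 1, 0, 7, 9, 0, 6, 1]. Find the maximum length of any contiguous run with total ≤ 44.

11

add 6: [6] sum 6, len 1
add 6: [6, 6] sum 12, len 2
add 8: [6, 6, 8] sum 20, len 3
add 4: [6, 6, 8, 4] sum 24, len 4
add 2: [6, 6, 8, 4, 2] sum 26, len 5
add 1: [6, 6, 8, 4, 2, 1] sum 27, len 6
add 0: [6, 6, 8, 4, 2, 1, 0] sum 27, len 7
add 7: [6, 6, 8, 4, 2, 1, 0, 7] sum 34, len 8
add 9: [6, 6, 8, 4, 2, 1, 0, 7, 9] sum 43, len 9
add 0: [6, 6, 8, 4, 2, 1, 0, 7, 9, 0] sum 43, len 10
add 6: [6, 8, 4, 2, 1, 0, 7, 9, 0, 6] sum 43, len 10
add 1: [6, 8, 4, 2, 1, 0, 7, 9, 0, 6, 1] sum 44, len 11
Longest length seen: 11.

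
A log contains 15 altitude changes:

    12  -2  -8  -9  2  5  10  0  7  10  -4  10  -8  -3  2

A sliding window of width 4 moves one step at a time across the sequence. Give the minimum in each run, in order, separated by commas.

-9, -9, -9, -9, 0, 0, 0, -4, -4, -8, -8, -8

[12, -2, -8, -9] → min -9
[-2, -8, -9, 2] → min -9
[-8, -9, 2, 5] → min -9
[-9, 2, 5, 10] → min -9
[2, 5, 10, 0] → min 0
[5, 10, 0, 7] → min 0
[10, 0, 7, 10] → min 0
[0, 7, 10, -4] → min -4
[7, 10, -4, 10] → min -4
[10, -4, 10, -8] → min -8
[-4, 10, -8, -3] → min -8
[10, -8, -3, 2] → min -8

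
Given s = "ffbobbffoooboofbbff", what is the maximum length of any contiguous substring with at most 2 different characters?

Extend right; when distinct count exceeds 2, shrink from the left:
[f] 1 distinct, len 1
[f, f] 1 distinct, len 2
[f, f, b] 2 distinct, len 3
[b, o] 2 distinct, len 2
[b, o, b] 2 distinct, len 3
[b, o, b, b] 2 distinct, len 4
[b, b, f] 2 distinct, len 3
[b, b, f, f] 2 distinct, len 4
[f, f, o] 2 distinct, len 3
[f, f, o, o] 2 distinct, len 4
[f, f, o, o, o] 2 distinct, len 5
[o, o, o, b] 2 distinct, len 4
[o, o, o, b, o] 2 distinct, len 5
[o, o, o, b, o, o] 2 distinct, len 6
[o, o, f] 2 distinct, len 3
[f, b] 2 distinct, len 2
[f, b, b] 2 distinct, len 3
[f, b, b, f] 2 distinct, len 4
[f, b, b, f, f] 2 distinct, len 5
Longest length with ≤2 distinct: 6.

6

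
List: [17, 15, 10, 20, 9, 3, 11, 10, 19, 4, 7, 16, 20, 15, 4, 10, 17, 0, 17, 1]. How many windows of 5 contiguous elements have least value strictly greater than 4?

(17, 15, 10, 20, 9) → min 9  > 4 ✓
(15, 10, 20, 9, 3) → min 3
(10, 20, 9, 3, 11) → min 3
(20, 9, 3, 11, 10) → min 3
(9, 3, 11, 10, 19) → min 3
(3, 11, 10, 19, 4) → min 3
(11, 10, 19, 4, 7) → min 4
(10, 19, 4, 7, 16) → min 4
(19, 4, 7, 16, 20) → min 4
(4, 7, 16, 20, 15) → min 4
(7, 16, 20, 15, 4) → min 4
(16, 20, 15, 4, 10) → min 4
(20, 15, 4, 10, 17) → min 4
(15, 4, 10, 17, 0) → min 0
(4, 10, 17, 0, 17) → min 0
(10, 17, 0, 17, 1) → min 0
1 window satisfy the condition.

1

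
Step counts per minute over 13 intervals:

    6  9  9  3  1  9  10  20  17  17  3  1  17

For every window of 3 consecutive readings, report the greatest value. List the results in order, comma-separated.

9, 9, 9, 9, 10, 20, 20, 20, 17, 17, 17

[6, 9, 9] → max 9
[9, 9, 3] → max 9
[9, 3, 1] → max 9
[3, 1, 9] → max 9
[1, 9, 10] → max 10
[9, 10, 20] → max 20
[10, 20, 17] → max 20
[20, 17, 17] → max 20
[17, 17, 3] → max 17
[17, 3, 1] → max 17
[3, 1, 17] → max 17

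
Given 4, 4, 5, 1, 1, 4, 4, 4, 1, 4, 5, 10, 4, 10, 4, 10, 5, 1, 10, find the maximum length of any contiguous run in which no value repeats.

add 4: [4] len 1
add 4 (repeat 4, move left end past it): [4] len 1
add 5: [4, 5] len 2
add 1: [4, 5, 1] len 3
add 1 (repeat 1, move left end past it): [1] len 1
add 4: [1, 4] len 2
add 4 (repeat 4, move left end past it): [4] len 1
add 4 (repeat 4, move left end past it): [4] len 1
add 1: [4, 1] len 2
add 4 (repeat 4, move left end past it): [1, 4] len 2
add 5: [1, 4, 5] len 3
add 10: [1, 4, 5, 10] len 4
add 4 (repeat 4, move left end past it): [5, 10, 4] len 3
add 10 (repeat 10, move left end past it): [4, 10] len 2
add 4 (repeat 4, move left end past it): [10, 4] len 2
add 10 (repeat 10, move left end past it): [4, 10] len 2
add 5: [4, 10, 5] len 3
add 1: [4, 10, 5, 1] len 4
add 10 (repeat 10, move left end past it): [5, 1, 10] len 3
Longest all-distinct length: 4.

4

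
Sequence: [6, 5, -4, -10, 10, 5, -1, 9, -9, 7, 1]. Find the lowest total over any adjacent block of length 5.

0

Each size-5 window and its sum:
6 5 -4 -10 10 → sum 7
5 -4 -10 10 5 → sum 6
-4 -10 10 5 -1 → sum 0
-10 10 5 -1 9 → sum 13
10 5 -1 9 -9 → sum 14
5 -1 9 -9 7 → sum 11
-1 9 -9 7 1 → sum 7
Lowest of these is 0.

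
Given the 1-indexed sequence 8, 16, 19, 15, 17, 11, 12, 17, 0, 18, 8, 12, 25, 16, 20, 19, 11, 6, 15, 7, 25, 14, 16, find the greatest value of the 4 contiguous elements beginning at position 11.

25

Elements at indices 11..14: 8, 12, 25, 16
max(8, 12, 25, 16) = 25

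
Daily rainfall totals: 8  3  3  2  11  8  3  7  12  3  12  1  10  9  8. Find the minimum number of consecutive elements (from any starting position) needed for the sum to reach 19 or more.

2

add 8: running sum 8 < 19
add 3: running sum 11 < 19
add 3: running sum 14 < 19
add 2: running sum 16 < 19
add 11: shortest ending here [3, 3, 2, 11] sum 19, len 4
add 8: shortest ending here [11, 8] sum 19, len 2
add 3: shortest ending here [11, 8, 3] sum 22, len 3
add 7: shortest ending here [11, 8, 3, 7] sum 29, len 4
add 12: shortest ending here [7, 12] sum 19, len 2
add 3: shortest ending here [7, 12, 3] sum 22, len 3
add 12: shortest ending here [12, 3, 12] sum 27, len 3
add 1: shortest ending here [12, 3, 12, 1] sum 28, len 4
add 10: shortest ending here [12, 1, 10] sum 23, len 3
add 9: shortest ending here [10, 9] sum 19, len 2
add 8: shortest ending here [10, 9, 8] sum 27, len 3
Shortest qualifying length: 2.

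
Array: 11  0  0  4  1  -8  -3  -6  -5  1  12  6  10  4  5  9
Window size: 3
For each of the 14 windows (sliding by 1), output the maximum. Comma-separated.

11 0 0 → max 11
0 0 4 → max 4
0 4 1 → max 4
4 1 -8 → max 4
1 -8 -3 → max 1
-8 -3 -6 → max -3
-3 -6 -5 → max -3
-6 -5 1 → max 1
-5 1 12 → max 12
1 12 6 → max 12
12 6 10 → max 12
6 10 4 → max 10
10 4 5 → max 10
4 5 9 → max 9

11, 4, 4, 4, 1, -3, -3, 1, 12, 12, 12, 10, 10, 9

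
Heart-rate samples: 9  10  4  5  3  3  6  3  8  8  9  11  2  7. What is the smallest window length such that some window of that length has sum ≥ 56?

add 9: running sum 9 < 56
add 10: running sum 19 < 56
add 4: running sum 23 < 56
add 5: running sum 28 < 56
add 3: running sum 31 < 56
add 3: running sum 34 < 56
add 6: running sum 40 < 56
add 3: running sum 43 < 56
add 8: running sum 51 < 56
end 9: [9, 10, 4, 5, 3, 3, 6, 3, 8, 8] sum 59, len 10
end 10: [10, 4, 5, 3, 3, 6, 3, 8, 8, 9] sum 59, len 10
end 11: [5, 3, 3, 6, 3, 8, 8, 9, 11] sum 56, len 9
end 12: [5, 3, 3, 6, 3, 8, 8, 9, 11, 2] sum 58, len 10
end 13: [3, 6, 3, 8, 8, 9, 11, 2, 7] sum 57, len 9
Shortest qualifying length: 9.

9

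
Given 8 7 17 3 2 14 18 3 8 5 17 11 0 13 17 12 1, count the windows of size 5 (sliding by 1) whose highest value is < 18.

8

[8, 7, 17, 3, 2] → max 17  < 18 ✓
[7, 17, 3, 2, 14] → max 17  < 18 ✓
[17, 3, 2, 14, 18] → max 18
[3, 2, 14, 18, 3] → max 18
[2, 14, 18, 3, 8] → max 18
[14, 18, 3, 8, 5] → max 18
[18, 3, 8, 5, 17] → max 18
[3, 8, 5, 17, 11] → max 17  < 18 ✓
[8, 5, 17, 11, 0] → max 17  < 18 ✓
[5, 17, 11, 0, 13] → max 17  < 18 ✓
[17, 11, 0, 13, 17] → max 17  < 18 ✓
[11, 0, 13, 17, 12] → max 17  < 18 ✓
[0, 13, 17, 12, 1] → max 17  < 18 ✓
8 windows satisfy the condition.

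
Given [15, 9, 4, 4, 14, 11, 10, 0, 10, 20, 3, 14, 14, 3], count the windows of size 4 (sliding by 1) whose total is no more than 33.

[15, 9, 4, 4] → sum 32  ≤ 33 ✓
[9, 4, 4, 14] → sum 31  ≤ 33 ✓
[4, 4, 14, 11] → sum 33  ≤ 33 ✓
[4, 14, 11, 10] → sum 39
[14, 11, 10, 0] → sum 35
[11, 10, 0, 10] → sum 31  ≤ 33 ✓
[10, 0, 10, 20] → sum 40
[0, 10, 20, 3] → sum 33  ≤ 33 ✓
[10, 20, 3, 14] → sum 47
[20, 3, 14, 14] → sum 51
[3, 14, 14, 3] → sum 34
5 windows satisfy the condition.

5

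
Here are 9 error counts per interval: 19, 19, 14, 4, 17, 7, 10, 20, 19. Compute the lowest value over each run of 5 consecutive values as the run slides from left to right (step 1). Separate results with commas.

4, 4, 4, 4, 7

(19, 19, 14, 4, 17) → min 4
(19, 14, 4, 17, 7) → min 4
(14, 4, 17, 7, 10) → min 4
(4, 17, 7, 10, 20) → min 4
(17, 7, 10, 20, 19) → min 7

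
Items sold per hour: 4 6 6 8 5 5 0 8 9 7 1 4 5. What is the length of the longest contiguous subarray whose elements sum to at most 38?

7

[4] sum 4 len 1
[4, 6] sum 10 len 2
[4, 6, 6] sum 16 len 3
[4, 6, 6, 8] sum 24 len 4
[4, 6, 6, 8, 5] sum 29 len 5
[4, 6, 6, 8, 5, 5] sum 34 len 6
[4, 6, 6, 8, 5, 5, 0] sum 34 len 7
[6, 6, 8, 5, 5, 0, 8] sum 38 len 7
[8, 5, 5, 0, 8, 9] sum 35 len 6
[5, 5, 0, 8, 9, 7] sum 34 len 6
[5, 5, 0, 8, 9, 7, 1] sum 35 len 7
[5, 0, 8, 9, 7, 1, 4] sum 34 len 7
[0, 8, 9, 7, 1, 4, 5] sum 34 len 7
Longest length seen: 7.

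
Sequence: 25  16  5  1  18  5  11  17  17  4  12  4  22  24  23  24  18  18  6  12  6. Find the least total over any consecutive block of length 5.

40

(25, 16, 5, 1, 18) → sum 65
(16, 5, 1, 18, 5) → sum 45
(5, 1, 18, 5, 11) → sum 40
(1, 18, 5, 11, 17) → sum 52
(18, 5, 11, 17, 17) → sum 68
(5, 11, 17, 17, 4) → sum 54
(11, 17, 17, 4, 12) → sum 61
(17, 17, 4, 12, 4) → sum 54
(17, 4, 12, 4, 22) → sum 59
(4, 12, 4, 22, 24) → sum 66
(12, 4, 22, 24, 23) → sum 85
(4, 22, 24, 23, 24) → sum 97
(22, 24, 23, 24, 18) → sum 111
(24, 23, 24, 18, 18) → sum 107
(23, 24, 18, 18, 6) → sum 89
(24, 18, 18, 6, 12) → sum 78
(18, 18, 6, 12, 6) → sum 60
Least of these is 40.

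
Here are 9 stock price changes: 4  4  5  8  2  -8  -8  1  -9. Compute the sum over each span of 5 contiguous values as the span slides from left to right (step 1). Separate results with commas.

23, 11, -1, -5, -22

(4, 4, 5, 8, 2) → sum 23
(4, 5, 8, 2, -8) → sum 11
(5, 8, 2, -8, -8) → sum -1
(8, 2, -8, -8, 1) → sum -5
(2, -8, -8, 1, -9) → sum -22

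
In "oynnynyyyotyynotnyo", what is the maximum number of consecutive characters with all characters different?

[o] len 1
[o, y] len 2
[o, y, n] len 3
[n] len 1
[n, y] len 2
[y, n] len 2
[n, y] len 2
[y] len 1
[y] len 1
[y, o] len 2
[y, o, t] len 3
[o, t, y] len 3
[y] len 1
[y, n] len 2
[y, n, o] len 3
[y, n, o, t] len 4
[o, t, n] len 3
[o, t, n, y] len 4
[t, n, y, o] len 4
Longest all-distinct length: 4.

4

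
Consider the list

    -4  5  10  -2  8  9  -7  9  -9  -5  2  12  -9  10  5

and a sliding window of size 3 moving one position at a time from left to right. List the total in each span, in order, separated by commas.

Sliding a size-3 window across the 15 values:
-4 5 10 → sum 11
5 10 -2 → sum 13
10 -2 8 → sum 16
-2 8 9 → sum 15
8 9 -7 → sum 10
9 -7 9 → sum 11
-7 9 -9 → sum -7
9 -9 -5 → sum -5
-9 -5 2 → sum -12
-5 2 12 → sum 9
2 12 -9 → sum 5
12 -9 10 → sum 13
-9 10 5 → sum 6

11, 13, 16, 15, 10, 11, -7, -5, -12, 9, 5, 13, 6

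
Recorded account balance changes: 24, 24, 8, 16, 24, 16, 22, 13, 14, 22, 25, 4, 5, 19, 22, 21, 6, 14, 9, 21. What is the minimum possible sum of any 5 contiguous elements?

Window sums for each of the 16 positions:
24 24 8 16 24 → sum 96
24 8 16 24 16 → sum 88
8 16 24 16 22 → sum 86
16 24 16 22 13 → sum 91
24 16 22 13 14 → sum 89
16 22 13 14 22 → sum 87
22 13 14 22 25 → sum 96
13 14 22 25 4 → sum 78
14 22 25 4 5 → sum 70
22 25 4 5 19 → sum 75
25 4 5 19 22 → sum 75
4 5 19 22 21 → sum 71
5 19 22 21 6 → sum 73
19 22 21 6 14 → sum 82
22 21 6 14 9 → sum 72
21 6 14 9 21 → sum 71
Minimum of these is 70.

70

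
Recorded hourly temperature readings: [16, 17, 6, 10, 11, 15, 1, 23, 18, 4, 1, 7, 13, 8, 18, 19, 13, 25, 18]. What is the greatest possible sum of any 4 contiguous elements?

Each size-4 window and its sum:
[16, 17, 6, 10] → sum 49
[17, 6, 10, 11] → sum 44
[6, 10, 11, 15] → sum 42
[10, 11, 15, 1] → sum 37
[11, 15, 1, 23] → sum 50
[15, 1, 23, 18] → sum 57
[1, 23, 18, 4] → sum 46
[23, 18, 4, 1] → sum 46
[18, 4, 1, 7] → sum 30
[4, 1, 7, 13] → sum 25
[1, 7, 13, 8] → sum 29
[7, 13, 8, 18] → sum 46
[13, 8, 18, 19] → sum 58
[8, 18, 19, 13] → sum 58
[18, 19, 13, 25] → sum 75
[19, 13, 25, 18] → sum 75
Greatest of these is 75.

75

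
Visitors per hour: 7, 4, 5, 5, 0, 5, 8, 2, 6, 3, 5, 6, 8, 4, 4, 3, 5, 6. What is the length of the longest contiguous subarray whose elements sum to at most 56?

add 7: [7] sum 7, len 1
add 4: [7, 4] sum 11, len 2
add 5: [7, 4, 5] sum 16, len 3
add 5: [7, 4, 5, 5] sum 21, len 4
add 0: [7, 4, 5, 5, 0] sum 21, len 5
add 5: [7, 4, 5, 5, 0, 5] sum 26, len 6
add 8: [7, 4, 5, 5, 0, 5, 8] sum 34, len 7
add 2: [7, 4, 5, 5, 0, 5, 8, 2] sum 36, len 8
add 6: [7, 4, 5, 5, 0, 5, 8, 2, 6] sum 42, len 9
add 3: [7, 4, 5, 5, 0, 5, 8, 2, 6, 3] sum 45, len 10
add 5: [7, 4, 5, 5, 0, 5, 8, 2, 6, 3, 5] sum 50, len 11
add 6: [7, 4, 5, 5, 0, 5, 8, 2, 6, 3, 5, 6] sum 56, len 12
add 8: [5, 5, 0, 5, 8, 2, 6, 3, 5, 6, 8] sum 53, len 11
add 4: [5, 0, 5, 8, 2, 6, 3, 5, 6, 8, 4] sum 52, len 11
add 4: [5, 0, 5, 8, 2, 6, 3, 5, 6, 8, 4, 4] sum 56, len 12
add 3: [0, 5, 8, 2, 6, 3, 5, 6, 8, 4, 4, 3] sum 54, len 12
add 5: [8, 2, 6, 3, 5, 6, 8, 4, 4, 3, 5] sum 54, len 11
add 6: [2, 6, 3, 5, 6, 8, 4, 4, 3, 5, 6] sum 52, len 11
Longest length seen: 12.

12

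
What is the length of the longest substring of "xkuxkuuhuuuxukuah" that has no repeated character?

4

add x: [x] len 1
add k: [x, k] len 2
add u: [x, k, u] len 3
add x (repeat x, move left end past it): [k, u, x] len 3
add k (repeat k, move left end past it): [u, x, k] len 3
add u (repeat u, move left end past it): [x, k, u] len 3
add u (repeat u, move left end past it): [u] len 1
add h: [u, h] len 2
add u (repeat u, move left end past it): [h, u] len 2
add u (repeat u, move left end past it): [u] len 1
add u (repeat u, move left end past it): [u] len 1
add x: [u, x] len 2
add u (repeat u, move left end past it): [x, u] len 2
add k: [x, u, k] len 3
add u (repeat u, move left end past it): [k, u] len 2
add a: [k, u, a] len 3
add h: [k, u, a, h] len 4
Longest all-distinct length: 4.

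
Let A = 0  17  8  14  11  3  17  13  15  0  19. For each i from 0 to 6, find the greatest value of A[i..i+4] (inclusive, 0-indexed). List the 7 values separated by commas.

17, 17, 17, 17, 17, 17, 19

Sliding a size-5 window across the 11 values:
[0, 17, 8, 14, 11] → max 17
[17, 8, 14, 11, 3] → max 17
[8, 14, 11, 3, 17] → max 17
[14, 11, 3, 17, 13] → max 17
[11, 3, 17, 13, 15] → max 17
[3, 17, 13, 15, 0] → max 17
[17, 13, 15, 0, 19] → max 19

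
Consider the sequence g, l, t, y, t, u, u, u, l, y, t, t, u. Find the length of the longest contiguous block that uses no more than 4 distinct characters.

[g] 1 distinct, len 1
[g, l] 2 distinct, len 2
[g, l, t] 3 distinct, len 3
[g, l, t, y] 4 distinct, len 4
[g, l, t, y, t] 4 distinct, len 5
[l, t, y, t, u] 4 distinct, len 5
[l, t, y, t, u, u] 4 distinct, len 6
[l, t, y, t, u, u, u] 4 distinct, len 7
[l, t, y, t, u, u, u, l] 4 distinct, len 8
[l, t, y, t, u, u, u, l, y] 4 distinct, len 9
[l, t, y, t, u, u, u, l, y, t] 4 distinct, len 10
[l, t, y, t, u, u, u, l, y, t, t] 4 distinct, len 11
[l, t, y, t, u, u, u, l, y, t, t, u] 4 distinct, len 12
Longest length with ≤4 distinct: 12.

12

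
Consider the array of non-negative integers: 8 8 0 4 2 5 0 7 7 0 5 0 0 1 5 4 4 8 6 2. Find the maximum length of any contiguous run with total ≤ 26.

add 8: [8] sum 8, len 1
add 8: [8, 8] sum 16, len 2
add 0: [8, 8, 0] sum 16, len 3
add 4: [8, 8, 0, 4] sum 20, len 4
add 2: [8, 8, 0, 4, 2] sum 22, len 5
add 5: [8, 0, 4, 2, 5] sum 19, len 5
add 0: [8, 0, 4, 2, 5, 0] sum 19, len 6
add 7: [8, 0, 4, 2, 5, 0, 7] sum 26, len 7
add 7: [0, 4, 2, 5, 0, 7, 7] sum 25, len 7
add 0: [0, 4, 2, 5, 0, 7, 7, 0] sum 25, len 8
add 5: [2, 5, 0, 7, 7, 0, 5] sum 26, len 7
add 0: [2, 5, 0, 7, 7, 0, 5, 0] sum 26, len 8
add 0: [2, 5, 0, 7, 7, 0, 5, 0, 0] sum 26, len 9
add 1: [5, 0, 7, 7, 0, 5, 0, 0, 1] sum 25, len 9
add 5: [0, 7, 7, 0, 5, 0, 0, 1, 5] sum 25, len 9
add 4: [7, 0, 5, 0, 0, 1, 5, 4] sum 22, len 8
add 4: [7, 0, 5, 0, 0, 1, 5, 4, 4] sum 26, len 9
add 8: [0, 0, 1, 5, 4, 4, 8] sum 22, len 7
add 6: [4, 4, 8, 6] sum 22, len 4
add 2: [4, 4, 8, 6, 2] sum 24, len 5
Longest length seen: 9.

9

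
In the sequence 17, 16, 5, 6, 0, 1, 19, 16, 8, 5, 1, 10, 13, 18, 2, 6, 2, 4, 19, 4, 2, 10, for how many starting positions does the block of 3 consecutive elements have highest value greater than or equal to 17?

10

(17, 16, 5) → max 17  ≥ 17 ✓
(16, 5, 6) → max 16
(5, 6, 0) → max 6
(6, 0, 1) → max 6
(0, 1, 19) → max 19  ≥ 17 ✓
(1, 19, 16) → max 19  ≥ 17 ✓
(19, 16, 8) → max 19  ≥ 17 ✓
(16, 8, 5) → max 16
(8, 5, 1) → max 8
(5, 1, 10) → max 10
(1, 10, 13) → max 13
(10, 13, 18) → max 18  ≥ 17 ✓
(13, 18, 2) → max 18  ≥ 17 ✓
(18, 2, 6) → max 18  ≥ 17 ✓
(2, 6, 2) → max 6
(6, 2, 4) → max 6
(2, 4, 19) → max 19  ≥ 17 ✓
(4, 19, 4) → max 19  ≥ 17 ✓
(19, 4, 2) → max 19  ≥ 17 ✓
(4, 2, 10) → max 10
10 windows satisfy the condition.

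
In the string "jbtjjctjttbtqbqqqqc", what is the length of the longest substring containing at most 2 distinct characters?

6

[j] 1 distinct, len 1
[j, b] 2 distinct, len 2
[b, t] 2 distinct, len 2
[t, j] 2 distinct, len 2
[t, j, j] 2 distinct, len 3
[j, j, c] 2 distinct, len 3
[c, t] 2 distinct, len 2
[t, j] 2 distinct, len 2
[t, j, t] 2 distinct, len 3
[t, j, t, t] 2 distinct, len 4
[t, t, b] 2 distinct, len 3
[t, t, b, t] 2 distinct, len 4
[t, q] 2 distinct, len 2
[q, b] 2 distinct, len 2
[q, b, q] 2 distinct, len 3
[q, b, q, q] 2 distinct, len 4
[q, b, q, q, q] 2 distinct, len 5
[q, b, q, q, q, q] 2 distinct, len 6
[q, q, q, q, c] 2 distinct, len 5
Longest length with ≤2 distinct: 6.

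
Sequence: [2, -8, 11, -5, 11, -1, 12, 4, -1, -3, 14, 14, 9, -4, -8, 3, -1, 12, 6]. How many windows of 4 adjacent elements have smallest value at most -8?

(2, -8, 11, -5) → min -8  ≤ -8 ✓
(-8, 11, -5, 11) → min -8  ≤ -8 ✓
(11, -5, 11, -1) → min -5
(-5, 11, -1, 12) → min -5
(11, -1, 12, 4) → min -1
(-1, 12, 4, -1) → min -1
(12, 4, -1, -3) → min -3
(4, -1, -3, 14) → min -3
(-1, -3, 14, 14) → min -3
(-3, 14, 14, 9) → min -3
(14, 14, 9, -4) → min -4
(14, 9, -4, -8) → min -8  ≤ -8 ✓
(9, -4, -8, 3) → min -8  ≤ -8 ✓
(-4, -8, 3, -1) → min -8  ≤ -8 ✓
(-8, 3, -1, 12) → min -8  ≤ -8 ✓
(3, -1, 12, 6) → min -1
6 windows satisfy the condition.

6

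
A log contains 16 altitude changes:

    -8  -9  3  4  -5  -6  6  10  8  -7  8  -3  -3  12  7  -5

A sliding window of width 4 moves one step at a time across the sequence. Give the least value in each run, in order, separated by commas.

(-8, -9, 3, 4) → min -9
(-9, 3, 4, -5) → min -9
(3, 4, -5, -6) → min -6
(4, -5, -6, 6) → min -6
(-5, -6, 6, 10) → min -6
(-6, 6, 10, 8) → min -6
(6, 10, 8, -7) → min -7
(10, 8, -7, 8) → min -7
(8, -7, 8, -3) → min -7
(-7, 8, -3, -3) → min -7
(8, -3, -3, 12) → min -3
(-3, -3, 12, 7) → min -3
(-3, 12, 7, -5) → min -5

-9, -9, -6, -6, -6, -6, -7, -7, -7, -7, -3, -3, -5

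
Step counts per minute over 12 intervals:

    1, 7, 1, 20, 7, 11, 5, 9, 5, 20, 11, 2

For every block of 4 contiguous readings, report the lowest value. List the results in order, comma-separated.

1, 1, 1, 5, 5, 5, 5, 5, 2

(1, 7, 1, 20) → min 1
(7, 1, 20, 7) → min 1
(1, 20, 7, 11) → min 1
(20, 7, 11, 5) → min 5
(7, 11, 5, 9) → min 5
(11, 5, 9, 5) → min 5
(5, 9, 5, 20) → min 5
(9, 5, 20, 11) → min 5
(5, 20, 11, 2) → min 2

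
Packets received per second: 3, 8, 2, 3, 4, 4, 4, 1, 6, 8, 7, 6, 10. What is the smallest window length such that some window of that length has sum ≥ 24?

4

add 3: running sum 3 < 24
add 8: running sum 11 < 24
add 2: running sum 13 < 24
add 3: running sum 16 < 24
add 4: running sum 20 < 24
end 5: [3, 8, 2, 3, 4, 4] sum 24, len 6
end 6: [8, 2, 3, 4, 4, 4] sum 25, len 6
end 7: [8, 2, 3, 4, 4, 4, 1] sum 26, len 7
end 8: [2, 3, 4, 4, 4, 1, 6] sum 24, len 7
end 9: [4, 4, 4, 1, 6, 8] sum 27, len 6
end 10: [4, 1, 6, 8, 7] sum 26, len 5
end 11: [6, 8, 7, 6] sum 27, len 4
end 12: [8, 7, 6, 10] sum 31, len 4
Shortest qualifying length: 4.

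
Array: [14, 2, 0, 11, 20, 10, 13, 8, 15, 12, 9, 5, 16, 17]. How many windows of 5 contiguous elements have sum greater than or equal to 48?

[14, 2, 0, 11, 20] → sum 47
[2, 0, 11, 20, 10] → sum 43
[0, 11, 20, 10, 13] → sum 54  ≥ 48 ✓
[11, 20, 10, 13, 8] → sum 62  ≥ 48 ✓
[20, 10, 13, 8, 15] → sum 66  ≥ 48 ✓
[10, 13, 8, 15, 12] → sum 58  ≥ 48 ✓
[13, 8, 15, 12, 9] → sum 57  ≥ 48 ✓
[8, 15, 12, 9, 5] → sum 49  ≥ 48 ✓
[15, 12, 9, 5, 16] → sum 57  ≥ 48 ✓
[12, 9, 5, 16, 17] → sum 59  ≥ 48 ✓
8 windows satisfy the condition.

8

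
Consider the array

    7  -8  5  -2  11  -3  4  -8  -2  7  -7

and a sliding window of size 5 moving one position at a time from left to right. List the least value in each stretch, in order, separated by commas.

Sliding a size-5 window across the 11 values:
[7, -8, 5, -2, 11] → min -8
[-8, 5, -2, 11, -3] → min -8
[5, -2, 11, -3, 4] → min -3
[-2, 11, -3, 4, -8] → min -8
[11, -3, 4, -8, -2] → min -8
[-3, 4, -8, -2, 7] → min -8
[4, -8, -2, 7, -7] → min -8

-8, -8, -3, -8, -8, -8, -8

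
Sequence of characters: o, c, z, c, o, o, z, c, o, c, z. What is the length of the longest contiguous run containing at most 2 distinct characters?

[o] 1 distinct, len 1
[o, c] 2 distinct, len 2
[c, z] 2 distinct, len 2
[c, z, c] 2 distinct, len 3
[c, o] 2 distinct, len 2
[c, o, o] 2 distinct, len 3
[o, o, z] 2 distinct, len 3
[z, c] 2 distinct, len 2
[c, o] 2 distinct, len 2
[c, o, c] 2 distinct, len 3
[c, z] 2 distinct, len 2
Longest length with ≤2 distinct: 3.

3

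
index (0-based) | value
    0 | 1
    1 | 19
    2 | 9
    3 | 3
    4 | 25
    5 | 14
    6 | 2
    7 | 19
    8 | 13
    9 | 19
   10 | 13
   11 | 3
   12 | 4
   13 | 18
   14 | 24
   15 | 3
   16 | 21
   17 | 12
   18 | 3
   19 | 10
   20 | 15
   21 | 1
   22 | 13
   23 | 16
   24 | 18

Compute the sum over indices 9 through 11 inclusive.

35

Elements at indices 9..11: 19, 13, 3
sum(19, 13, 3) = 35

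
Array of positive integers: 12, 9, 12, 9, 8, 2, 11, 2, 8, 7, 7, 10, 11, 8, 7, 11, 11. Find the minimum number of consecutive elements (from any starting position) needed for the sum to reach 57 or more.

add 12: running sum 12 < 57
add 9: running sum 21 < 57
add 12: running sum 33 < 57
add 9: running sum 42 < 57
add 8: running sum 50 < 57
add 2: running sum 52 < 57
add 11: shortest ending here [12, 9, 12, 9, 8, 2, 11] sum 63, len 7
add 2: shortest ending here [12, 9, 12, 9, 8, 2, 11, 2] sum 65, len 8
add 8: shortest ending here [9, 12, 9, 8, 2, 11, 2, 8] sum 61, len 8
add 7: shortest ending here [12, 9, 8, 2, 11, 2, 8, 7] sum 59, len 8
add 7: shortest ending here [12, 9, 8, 2, 11, 2, 8, 7, 7] sum 66, len 9
add 10: shortest ending here [9, 8, 2, 11, 2, 8, 7, 7, 10] sum 64, len 9
add 11: shortest ending here [2, 11, 2, 8, 7, 7, 10, 11] sum 58, len 8
add 8: shortest ending here [11, 2, 8, 7, 7, 10, 11, 8] sum 64, len 8
add 7: shortest ending here [8, 7, 7, 10, 11, 8, 7] sum 58, len 7
add 11: shortest ending here [7, 7, 10, 11, 8, 7, 11] sum 61, len 7
add 11: shortest ending here [10, 11, 8, 7, 11, 11] sum 58, len 6
Shortest qualifying length: 6.

6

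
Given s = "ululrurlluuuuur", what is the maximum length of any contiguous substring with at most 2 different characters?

Extend right; when distinct count exceeds 2, shrink from the left:
add u: window [u] (1 distinct), len 1
add l: window [u, l] (2 distinct), len 2
add u: window [u, l, u] (2 distinct), len 3
add l: window [u, l, u, l] (2 distinct), len 4
add r: window [l, r] (2 distinct), len 2
add u: window [r, u] (2 distinct), len 2
add r: window [r, u, r] (2 distinct), len 3
add l: window [r, l] (2 distinct), len 2
add l: window [r, l, l] (2 distinct), len 3
add u: window [l, l, u] (2 distinct), len 3
add u: window [l, l, u, u] (2 distinct), len 4
add u: window [l, l, u, u, u] (2 distinct), len 5
add u: window [l, l, u, u, u, u] (2 distinct), len 6
add u: window [l, l, u, u, u, u, u] (2 distinct), len 7
add r: window [u, u, u, u, u, r] (2 distinct), len 6
Longest length with ≤2 distinct: 7.

7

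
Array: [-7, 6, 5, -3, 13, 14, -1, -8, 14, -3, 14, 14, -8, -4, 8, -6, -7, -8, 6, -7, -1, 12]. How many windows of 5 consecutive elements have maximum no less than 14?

(-7, 6, 5, -3, 13) → max 13
(6, 5, -3, 13, 14) → max 14  ≥ 14 ✓
(5, -3, 13, 14, -1) → max 14  ≥ 14 ✓
(-3, 13, 14, -1, -8) → max 14  ≥ 14 ✓
(13, 14, -1, -8, 14) → max 14  ≥ 14 ✓
(14, -1, -8, 14, -3) → max 14  ≥ 14 ✓
(-1, -8, 14, -3, 14) → max 14  ≥ 14 ✓
(-8, 14, -3, 14, 14) → max 14  ≥ 14 ✓
(14, -3, 14, 14, -8) → max 14  ≥ 14 ✓
(-3, 14, 14, -8, -4) → max 14  ≥ 14 ✓
(14, 14, -8, -4, 8) → max 14  ≥ 14 ✓
(14, -8, -4, 8, -6) → max 14  ≥ 14 ✓
(-8, -4, 8, -6, -7) → max 8
(-4, 8, -6, -7, -8) → max 8
(8, -6, -7, -8, 6) → max 8
(-6, -7, -8, 6, -7) → max 6
(-7, -8, 6, -7, -1) → max 6
(-8, 6, -7, -1, 12) → max 12
11 windows satisfy the condition.

11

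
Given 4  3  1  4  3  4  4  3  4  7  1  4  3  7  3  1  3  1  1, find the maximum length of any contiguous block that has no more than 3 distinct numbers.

Extend right; when distinct count exceeds 3, shrink from the left:
[4] 1 distinct, len 1
[4, 3] 2 distinct, len 2
[4, 3, 1] 3 distinct, len 3
[4, 3, 1, 4] 3 distinct, len 4
[4, 3, 1, 4, 3] 3 distinct, len 5
[4, 3, 1, 4, 3, 4] 3 distinct, len 6
[4, 3, 1, 4, 3, 4, 4] 3 distinct, len 7
[4, 3, 1, 4, 3, 4, 4, 3] 3 distinct, len 8
[4, 3, 1, 4, 3, 4, 4, 3, 4] 3 distinct, len 9
[4, 3, 4, 4, 3, 4, 7] 3 distinct, len 7
[4, 7, 1] 3 distinct, len 3
[4, 7, 1, 4] 3 distinct, len 4
[1, 4, 3] 3 distinct, len 3
[4, 3, 7] 3 distinct, len 3
[4, 3, 7, 3] 3 distinct, len 4
[3, 7, 3, 1] 3 distinct, len 4
[3, 7, 3, 1, 3] 3 distinct, len 5
[3, 7, 3, 1, 3, 1] 3 distinct, len 6
[3, 7, 3, 1, 3, 1, 1] 3 distinct, len 7
Longest length with ≤3 distinct: 9.

9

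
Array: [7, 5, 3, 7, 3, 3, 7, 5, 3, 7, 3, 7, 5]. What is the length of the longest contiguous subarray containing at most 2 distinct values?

Extend right; when distinct count exceeds 2, shrink from the left:
[7] 1 distinct, len 1
[7, 5] 2 distinct, len 2
[5, 3] 2 distinct, len 2
[3, 7] 2 distinct, len 2
[3, 7, 3] 2 distinct, len 3
[3, 7, 3, 3] 2 distinct, len 4
[3, 7, 3, 3, 7] 2 distinct, len 5
[7, 5] 2 distinct, len 2
[5, 3] 2 distinct, len 2
[3, 7] 2 distinct, len 2
[3, 7, 3] 2 distinct, len 3
[3, 7, 3, 7] 2 distinct, len 4
[7, 5] 2 distinct, len 2
Longest length with ≤2 distinct: 5.

5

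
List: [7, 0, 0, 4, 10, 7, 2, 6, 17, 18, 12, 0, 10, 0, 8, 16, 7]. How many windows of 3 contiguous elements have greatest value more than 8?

[7, 0, 0] → max 7
[0, 0, 4] → max 4
[0, 4, 10] → max 10  > 8 ✓
[4, 10, 7] → max 10  > 8 ✓
[10, 7, 2] → max 10  > 8 ✓
[7, 2, 6] → max 7
[2, 6, 17] → max 17  > 8 ✓
[6, 17, 18] → max 18  > 8 ✓
[17, 18, 12] → max 18  > 8 ✓
[18, 12, 0] → max 18  > 8 ✓
[12, 0, 10] → max 12  > 8 ✓
[0, 10, 0] → max 10  > 8 ✓
[10, 0, 8] → max 10  > 8 ✓
[0, 8, 16] → max 16  > 8 ✓
[8, 16, 7] → max 16  > 8 ✓
12 windows satisfy the condition.

12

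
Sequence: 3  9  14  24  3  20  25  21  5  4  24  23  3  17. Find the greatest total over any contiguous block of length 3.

66

3 9 14 → sum 26
9 14 24 → sum 47
14 24 3 → sum 41
24 3 20 → sum 47
3 20 25 → sum 48
20 25 21 → sum 66
25 21 5 → sum 51
21 5 4 → sum 30
5 4 24 → sum 33
4 24 23 → sum 51
24 23 3 → sum 50
23 3 17 → sum 43
Greatest of these is 66.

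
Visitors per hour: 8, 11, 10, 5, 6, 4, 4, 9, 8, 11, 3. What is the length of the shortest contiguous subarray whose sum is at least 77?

11

add 8: running sum 8 < 77
add 11: running sum 19 < 77
add 10: running sum 29 < 77
add 5: running sum 34 < 77
add 6: running sum 40 < 77
add 4: running sum 44 < 77
add 4: running sum 48 < 77
add 9: running sum 57 < 77
add 8: running sum 65 < 77
add 11: running sum 76 < 77
add 3: shortest ending here [8, 11, 10, 5, 6, 4, 4, 9, 8, 11, 3] sum 79, len 11
Shortest qualifying length: 11.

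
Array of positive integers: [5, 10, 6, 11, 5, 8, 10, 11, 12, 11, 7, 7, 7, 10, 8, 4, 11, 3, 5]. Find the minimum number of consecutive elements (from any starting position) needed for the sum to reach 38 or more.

Extend right; whenever the sum reaches 38, record the length and shrink from the left:
add 5: running sum 5 < 38
add 10: running sum 15 < 38
add 6: running sum 21 < 38
add 11: running sum 32 < 38
add 5: running sum 37 < 38
end 5: [10, 6, 11, 5, 8] sum 40, len 5
end 6: [6, 11, 5, 8, 10] sum 40, len 5
end 7: [11, 5, 8, 10, 11] sum 45, len 5
end 8: [8, 10, 11, 12] sum 41, len 4
end 9: [10, 11, 12, 11] sum 44, len 4
end 10: [11, 12, 11, 7] sum 41, len 4
end 11: [11, 12, 11, 7, 7] sum 48, len 5
end 12: [12, 11, 7, 7, 7] sum 44, len 5
end 13: [11, 7, 7, 7, 10] sum 42, len 5
end 14: [7, 7, 7, 10, 8] sum 39, len 5
end 15: [7, 7, 7, 10, 8, 4] sum 43, len 6
end 16: [7, 10, 8, 4, 11] sum 40, len 5
end 17: [7, 10, 8, 4, 11, 3] sum 43, len 6
end 18: [10, 8, 4, 11, 3, 5] sum 41, len 6
Shortest qualifying length: 4.

4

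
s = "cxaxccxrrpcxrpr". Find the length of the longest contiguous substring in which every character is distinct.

4

add c: [c] len 1
add x: [c, x] len 2
add a: [c, x, a] len 3
add x (repeat x, move left end past it): [a, x] len 2
add c: [a, x, c] len 3
add c (repeat c, move left end past it): [c] len 1
add x: [c, x] len 2
add r: [c, x, r] len 3
add r (repeat r, move left end past it): [r] len 1
add p: [r, p] len 2
add c: [r, p, c] len 3
add x: [r, p, c, x] len 4
add r (repeat r, move left end past it): [p, c, x, r] len 4
add p (repeat p, move left end past it): [c, x, r, p] len 4
add r (repeat r, move left end past it): [p, r] len 2
Longest all-distinct length: 4.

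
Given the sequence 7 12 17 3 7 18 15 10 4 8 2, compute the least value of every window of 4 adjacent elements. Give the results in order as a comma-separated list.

[7, 12, 17, 3] → min 3
[12, 17, 3, 7] → min 3
[17, 3, 7, 18] → min 3
[3, 7, 18, 15] → min 3
[7, 18, 15, 10] → min 7
[18, 15, 10, 4] → min 4
[15, 10, 4, 8] → min 4
[10, 4, 8, 2] → min 2

3, 3, 3, 3, 7, 4, 4, 2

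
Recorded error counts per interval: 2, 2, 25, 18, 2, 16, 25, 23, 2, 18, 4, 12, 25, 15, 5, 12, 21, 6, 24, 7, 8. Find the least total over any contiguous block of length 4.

36

(2, 2, 25, 18) → sum 47
(2, 25, 18, 2) → sum 47
(25, 18, 2, 16) → sum 61
(18, 2, 16, 25) → sum 61
(2, 16, 25, 23) → sum 66
(16, 25, 23, 2) → sum 66
(25, 23, 2, 18) → sum 68
(23, 2, 18, 4) → sum 47
(2, 18, 4, 12) → sum 36
(18, 4, 12, 25) → sum 59
(4, 12, 25, 15) → sum 56
(12, 25, 15, 5) → sum 57
(25, 15, 5, 12) → sum 57
(15, 5, 12, 21) → sum 53
(5, 12, 21, 6) → sum 44
(12, 21, 6, 24) → sum 63
(21, 6, 24, 7) → sum 58
(6, 24, 7, 8) → sum 45
Least of these is 36.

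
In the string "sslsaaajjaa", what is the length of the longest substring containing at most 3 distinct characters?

8

[s] 1 distinct, len 1
[s, s] 1 distinct, len 2
[s, s, l] 2 distinct, len 3
[s, s, l, s] 2 distinct, len 4
[s, s, l, s, a] 3 distinct, len 5
[s, s, l, s, a, a] 3 distinct, len 6
[s, s, l, s, a, a, a] 3 distinct, len 7
[s, a, a, a, j] 3 distinct, len 5
[s, a, a, a, j, j] 3 distinct, len 6
[s, a, a, a, j, j, a] 3 distinct, len 7
[s, a, a, a, j, j, a, a] 3 distinct, len 8
Longest length with ≤3 distinct: 8.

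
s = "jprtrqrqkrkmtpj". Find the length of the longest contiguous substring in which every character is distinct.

add j: [j] len 1
add p: [j, p] len 2
add r: [j, p, r] len 3
add t: [j, p, r, t] len 4
add r (repeat r, move left end past it): [t, r] len 2
add q: [t, r, q] len 3
add r (repeat r, move left end past it): [q, r] len 2
add q (repeat q, move left end past it): [r, q] len 2
add k: [r, q, k] len 3
add r (repeat r, move left end past it): [q, k, r] len 3
add k (repeat k, move left end past it): [r, k] len 2
add m: [r, k, m] len 3
add t: [r, k, m, t] len 4
add p: [r, k, m, t, p] len 5
add j: [r, k, m, t, p, j] len 6
Longest all-distinct length: 6.

6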